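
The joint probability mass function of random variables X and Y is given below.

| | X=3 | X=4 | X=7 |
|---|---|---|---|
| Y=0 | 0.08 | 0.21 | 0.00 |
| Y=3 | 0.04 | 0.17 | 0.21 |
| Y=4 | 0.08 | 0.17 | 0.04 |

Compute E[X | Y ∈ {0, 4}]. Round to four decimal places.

3.9310

P(Y ∈ {0, 4}) = 0.58.
Σ X·P over the event = 3·(0.08) + 3·(0.08) + 4·(0.21) + 4·(0.17) + 7·(0.04) = 2.28.
E[X | Y ∈ {0, 4}] = (2.28) / (0.58) = 3.9310.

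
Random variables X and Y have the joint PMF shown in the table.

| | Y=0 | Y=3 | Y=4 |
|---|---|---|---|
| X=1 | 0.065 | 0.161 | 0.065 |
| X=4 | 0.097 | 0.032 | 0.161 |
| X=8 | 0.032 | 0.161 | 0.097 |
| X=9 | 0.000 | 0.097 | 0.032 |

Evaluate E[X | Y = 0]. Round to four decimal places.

P(Y = 0) = 0.194.
Σ X·P over the event = 1·(0.065) + 4·(0.097) + 8·(0.032) = 0.709.
E[X | Y = 0] = (0.709) / (0.194) = 3.6546.

3.6546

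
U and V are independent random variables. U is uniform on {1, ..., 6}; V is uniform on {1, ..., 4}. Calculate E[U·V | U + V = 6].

P(U + V = 6) = 1/6.
Summing UV·P(x,y) over outcomes with U + V = 6 gives 5/4.
E[U·V | U + V = 6] = (5/4) / (1/6) = 15/2.

15/2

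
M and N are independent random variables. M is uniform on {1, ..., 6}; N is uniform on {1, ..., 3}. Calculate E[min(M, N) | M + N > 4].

P(M + N > 4) = 2/3.
Summing min(M,N)·P(x,y) over outcomes with M + N > 4 gives 25/18.
E[min(M, N) | M + N > 4] = (25/18) / (2/3) = 25/12.

25/12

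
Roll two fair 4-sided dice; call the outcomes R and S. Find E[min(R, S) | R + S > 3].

P(R + S > 3) = 13/16.
Summing min(R,S)·P(x,y) over outcomes with R + S > 3 gives 27/16.
E[min(R, S) | R + S > 3] = (27/16) / (13/16) = 27/13.

27/13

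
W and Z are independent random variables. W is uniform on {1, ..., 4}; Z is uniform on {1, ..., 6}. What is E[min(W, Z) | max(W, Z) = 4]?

Outcomes with max(W, Z) = 4: (1,4), (2,4), (3,4), (4,1), (4,2), (4,3), (4,4), each with probability 1/24.
E[min(W, Z) | max(W, Z) = 4] = (1 + 2 + 3 + 1 + 2 + 3 + 4) / 7 = 16/7.

16/7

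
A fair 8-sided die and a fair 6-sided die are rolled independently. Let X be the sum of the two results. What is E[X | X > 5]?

P(X > 5) = 19/24.
E[X | X > 5] = (43/6) / (19/24) = 172/19.

172/19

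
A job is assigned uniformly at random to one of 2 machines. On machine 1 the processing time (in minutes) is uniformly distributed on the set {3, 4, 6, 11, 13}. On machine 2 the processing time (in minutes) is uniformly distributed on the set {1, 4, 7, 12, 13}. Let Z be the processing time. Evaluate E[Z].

E[Z | machine 1] = (3+4+6+11+13)/5 = 37/5.
E[Z | machine 2] = (1+4+7+12+13)/5 = 37/5.
E[Z] = (1/2)·(37/5) + (1/2)·(37/5) = 37/5.

37/5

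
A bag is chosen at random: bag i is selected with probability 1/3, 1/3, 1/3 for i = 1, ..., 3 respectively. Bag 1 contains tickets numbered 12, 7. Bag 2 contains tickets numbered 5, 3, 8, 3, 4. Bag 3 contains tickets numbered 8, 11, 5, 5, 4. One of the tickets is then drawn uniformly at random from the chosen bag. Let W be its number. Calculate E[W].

69/10

E[W | bag 1] = (12+7)/2 = 19/2.
E[W | bag 2] = (5+3+8+3+4)/5 = 23/5.
E[W | bag 3] = (8+11+5+5+4)/5 = 33/5.
By the law of total expectation,
E[W] = (1/3)·(19/2) + (1/3)·(23/5) + (1/3)·(33/5) = 69/10.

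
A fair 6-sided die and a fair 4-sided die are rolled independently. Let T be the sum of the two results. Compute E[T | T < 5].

P(T < 5) = 1/4.
Σ over the event: 2·1/24 + 3·1/12 + 4·1/8 = 5/6.
E[T | T < 5] = (5/6) / (1/4) = 10/3.

10/3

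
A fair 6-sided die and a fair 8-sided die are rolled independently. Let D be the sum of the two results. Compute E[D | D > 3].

376/45

P(D > 3) = 15/16.
E[D | D > 3] = (47/6) / (15/16) = 376/45.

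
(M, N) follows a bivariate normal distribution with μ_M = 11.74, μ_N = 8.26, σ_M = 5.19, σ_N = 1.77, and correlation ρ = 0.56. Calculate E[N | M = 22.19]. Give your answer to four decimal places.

10.2558

E[N | M=x] = μ_N + ρ(σ_N/σ_M)(x − μ_M) for jointly normal variables.
E[N | M=22.19] = 8.26 + (0.56)·(1.77/5.19)·(22.19 − (11.74)) = 8.26 + (0.190983)·(10.45) = 10.2558.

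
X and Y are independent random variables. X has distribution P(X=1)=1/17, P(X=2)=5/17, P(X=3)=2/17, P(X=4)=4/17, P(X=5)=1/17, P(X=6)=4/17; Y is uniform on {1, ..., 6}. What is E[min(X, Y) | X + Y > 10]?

P(X + Y > 10) = 3/34.
Summing min(X,Y)·P(x,y) over outcomes with X + Y > 10 gives 49/102.
E[min(X, Y) | X + Y > 10] = (49/102) / (3/34) = 49/9.

49/9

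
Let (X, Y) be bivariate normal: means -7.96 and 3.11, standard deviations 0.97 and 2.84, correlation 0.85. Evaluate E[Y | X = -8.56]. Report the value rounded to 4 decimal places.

The regression of Y on X has slope ρ·σ_Y/σ_X and passes through (μ_X, μ_Y).
E[Y | X=-8.56] = 3.11 + (0.85)·(2.84/0.97)·(-8.56 − (-7.96)) = 3.11 + (2.4887)·(-0.6) = 1.6168.

1.6168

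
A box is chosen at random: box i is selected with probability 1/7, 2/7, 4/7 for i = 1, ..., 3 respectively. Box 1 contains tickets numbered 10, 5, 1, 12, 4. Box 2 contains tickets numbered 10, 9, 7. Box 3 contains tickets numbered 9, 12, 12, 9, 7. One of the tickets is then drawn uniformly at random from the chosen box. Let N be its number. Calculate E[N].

944/105

E[N | box 1] = (10+5+1+12+4)/5 = 32/5.
E[N | box 2] = (10+9+7)/3 = 26/3.
E[N | box 3] = (9+12+12+9+7)/5 = 49/5.
By the law of total expectation,
E[N] = (1/7)·(32/5) + (2/7)·(26/3) + (4/7)·(49/5) = 944/105.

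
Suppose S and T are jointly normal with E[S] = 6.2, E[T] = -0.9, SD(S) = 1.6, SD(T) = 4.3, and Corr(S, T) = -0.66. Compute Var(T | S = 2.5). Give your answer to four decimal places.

10.4358

For a bivariate normal, Var(T | S=x) = σ_T²(1 − ρ²).
Var(T | S=2.5) = (4.3)²·(1 − (-0.66)²) = 18.49·0.5644 = 10.4358.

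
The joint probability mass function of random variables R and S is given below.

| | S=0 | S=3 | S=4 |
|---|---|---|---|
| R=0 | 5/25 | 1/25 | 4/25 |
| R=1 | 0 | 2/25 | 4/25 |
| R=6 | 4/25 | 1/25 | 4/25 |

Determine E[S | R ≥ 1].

P(R ≥ 1) = 3/5.
Σ S·P over the event = 3·(2/25) + 4·(4/25) + 0·(4/25) + 3·(1/25) + 4·(4/25) = 41/25.
E[S | R ≥ 1] = (41/25) / (3/5) = 41/15.

41/15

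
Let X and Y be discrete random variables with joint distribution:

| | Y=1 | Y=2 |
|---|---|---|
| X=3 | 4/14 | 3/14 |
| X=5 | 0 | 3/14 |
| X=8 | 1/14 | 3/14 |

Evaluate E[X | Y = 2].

16/3

P(Y = 2) = 9/14.
Σ X·P over the event = 3·(3/14) + 5·(3/14) + 8·(3/14) = 24/7.
E[X | Y = 2] = (24/7) / (9/14) = 16/3.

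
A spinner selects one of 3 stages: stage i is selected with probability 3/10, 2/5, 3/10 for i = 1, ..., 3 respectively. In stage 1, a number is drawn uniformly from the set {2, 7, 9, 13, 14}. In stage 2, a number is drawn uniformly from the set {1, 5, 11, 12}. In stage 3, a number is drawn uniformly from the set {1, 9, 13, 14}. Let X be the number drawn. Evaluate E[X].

67/8

E[X | stage 1] = (2+7+9+13+14)/5 = 9.
E[X | stage 2] = (1+5+11+12)/4 = 29/4.
E[X | stage 3] = (1+9+13+14)/4 = 37/4.
By the law of total expectation,
E[X] = (3/10)·(9) + (2/5)·(29/4) + (3/10)·(37/4) = 67/8.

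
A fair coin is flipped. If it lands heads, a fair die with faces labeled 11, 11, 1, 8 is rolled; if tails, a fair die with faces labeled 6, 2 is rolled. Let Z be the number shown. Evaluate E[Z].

E[Z | heads] = (11+11+1+8)/4 = 31/4.
E[Z | tails] = (6+2)/2 = 4.
By the law of total expectation,
E[Z] = (1/2)·(31/4) + (1/2)·(4) = 47/8.

47/8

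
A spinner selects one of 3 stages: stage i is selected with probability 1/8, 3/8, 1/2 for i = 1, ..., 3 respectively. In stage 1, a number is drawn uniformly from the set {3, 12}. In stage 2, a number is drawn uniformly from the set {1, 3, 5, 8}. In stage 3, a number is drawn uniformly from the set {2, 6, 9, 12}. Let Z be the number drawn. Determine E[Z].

197/32

E[Z | stage 1] = (3+12)/2 = 15/2.
E[Z | stage 2] = (1+3+5+8)/4 = 17/4.
E[Z | stage 3] = (2+6+9+12)/4 = 29/4.
By the law of total expectation,
E[Z] = (1/8)·(15/2) + (3/8)·(17/4) + (1/2)·(29/4) = 197/32.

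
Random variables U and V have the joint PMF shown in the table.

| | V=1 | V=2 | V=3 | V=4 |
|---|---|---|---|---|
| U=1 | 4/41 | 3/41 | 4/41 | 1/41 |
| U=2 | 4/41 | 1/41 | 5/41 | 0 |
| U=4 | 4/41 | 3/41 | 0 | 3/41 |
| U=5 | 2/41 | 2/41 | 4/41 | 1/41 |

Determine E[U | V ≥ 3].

P(V ≥ 3) = 18/41.
Σ U·P over the event = 1·(4/41) + 1·(1/41) + 2·(5/41) + 4·(3/41) + 5·(4/41) + 5·(1/41) = 52/41.
E[U | V ≥ 3] = (52/41) / (18/41) = 26/9.

26/9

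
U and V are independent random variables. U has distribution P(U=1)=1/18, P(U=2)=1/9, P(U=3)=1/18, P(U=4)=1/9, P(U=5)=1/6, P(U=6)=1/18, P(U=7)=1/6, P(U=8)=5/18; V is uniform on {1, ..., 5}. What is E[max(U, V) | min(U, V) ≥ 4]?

P(min(U, V) ≥ 4) = 14/45.
Summing max(U,V)·P(x,y) over outcomes with min(U, V) ≥ 4 gives 91/45.
E[max(U, V) | min(U, V) ≥ 4] = (91/45) / (14/45) = 13/2.

13/2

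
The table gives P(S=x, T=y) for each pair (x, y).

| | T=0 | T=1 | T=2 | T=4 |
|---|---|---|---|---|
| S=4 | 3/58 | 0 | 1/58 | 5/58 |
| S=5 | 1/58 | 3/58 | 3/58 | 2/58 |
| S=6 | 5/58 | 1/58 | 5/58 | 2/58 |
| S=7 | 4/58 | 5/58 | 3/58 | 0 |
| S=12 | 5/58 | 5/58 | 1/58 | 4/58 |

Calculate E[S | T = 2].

P(T = 2) = 13/58.
Σ S·P over the event = 4·(1/58) + 5·(3/58) + 6·(5/58) + 7·(3/58) + 12·(1/58) = 41/29.
E[S | T = 2] = (41/29) / (13/58) = 82/13.

82/13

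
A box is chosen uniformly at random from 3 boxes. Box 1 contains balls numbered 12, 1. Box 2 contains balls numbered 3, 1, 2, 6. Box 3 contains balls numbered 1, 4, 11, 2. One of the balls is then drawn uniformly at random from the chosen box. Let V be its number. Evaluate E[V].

E[V | box 1] = (12+1)/2 = 13/2.
E[V | box 2] = (3+1+2+6)/4 = 3.
E[V | box 3] = (1+4+11+2)/4 = 9/2.
E[V] = (1/3)·(13/2) + (1/3)·(3) + (1/3)·(9/2) = 14/3.

14/3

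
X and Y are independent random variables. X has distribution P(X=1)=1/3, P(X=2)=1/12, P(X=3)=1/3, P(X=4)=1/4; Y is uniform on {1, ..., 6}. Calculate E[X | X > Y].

31/9

P(X > Y) = 1/4.
Summing X·P(x,y) over outcomes with X > Y gives 31/36.
E[X | X > Y] = (31/36) / (1/4) = 31/9.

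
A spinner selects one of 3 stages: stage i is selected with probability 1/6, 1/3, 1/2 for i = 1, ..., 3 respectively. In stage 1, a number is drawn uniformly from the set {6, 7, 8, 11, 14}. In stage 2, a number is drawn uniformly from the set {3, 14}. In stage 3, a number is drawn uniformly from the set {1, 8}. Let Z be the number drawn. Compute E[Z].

E[Z | stage 1] = (6+7+8+11+14)/5 = 46/5.
E[Z | stage 2] = (3+14)/2 = 17/2.
E[Z | stage 3] = (1+8)/2 = 9/2.
E[Z] = (1/6)·(46/5) + (1/3)·(17/2) + (1/2)·(9/2) = 397/60.

397/60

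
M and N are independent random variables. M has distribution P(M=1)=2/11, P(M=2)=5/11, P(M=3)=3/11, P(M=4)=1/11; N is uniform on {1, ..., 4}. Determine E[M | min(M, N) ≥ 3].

13/4

P(min(M, N) ≥ 3) = 2/11.
Summing M·P(x,y) over outcomes with min(M, N) ≥ 3 gives 13/22.
E[M | min(M, N) ≥ 3] = (13/22) / (2/11) = 13/4.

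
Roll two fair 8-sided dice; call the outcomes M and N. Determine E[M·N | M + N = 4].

P(M + N = 4) = 3/64.
Summing MN·P(x,y) over outcomes with M + N = 4 gives 5/32.
E[M·N | M + N = 4] = (5/32) / (3/64) = 10/3.

10/3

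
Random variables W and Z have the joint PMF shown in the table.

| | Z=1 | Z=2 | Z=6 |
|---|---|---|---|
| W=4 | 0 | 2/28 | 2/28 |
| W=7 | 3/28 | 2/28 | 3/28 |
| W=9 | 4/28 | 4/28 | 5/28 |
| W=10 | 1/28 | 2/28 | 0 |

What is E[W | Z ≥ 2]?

P(Z ≥ 2) = 5/7.
Σ W·P over the event = 4·(2/28) + 4·(2/28) + 7·(2/28) + 7·(3/28) + 9·(4/28) + 9·(5/28) + 10·(2/28) = 38/7.
E[W | Z ≥ 2] = (38/7) / (5/7) = 38/5.

38/5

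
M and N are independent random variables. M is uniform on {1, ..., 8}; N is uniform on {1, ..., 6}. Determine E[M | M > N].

P(M > N) = 9/16.
Summing M·P(x,y) over outcomes with M > N gives 10/3.
E[M | M > N] = (10/3) / (9/16) = 160/27.

160/27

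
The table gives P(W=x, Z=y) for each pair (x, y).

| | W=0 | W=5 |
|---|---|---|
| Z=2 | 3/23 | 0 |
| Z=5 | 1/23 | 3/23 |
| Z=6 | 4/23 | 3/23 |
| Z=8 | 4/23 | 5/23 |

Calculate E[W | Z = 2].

P(Z = 2) = 3/23.
Σ W·P over the event = 0·(3/23) = 0.
E[W | Z = 2] = (0) / (3/23) = 0.

0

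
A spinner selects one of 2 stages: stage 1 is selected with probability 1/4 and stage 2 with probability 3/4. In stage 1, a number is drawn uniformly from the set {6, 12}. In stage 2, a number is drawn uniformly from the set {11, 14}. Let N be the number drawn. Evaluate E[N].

E[N | stage 1] = (6+12)/2 = 9.
E[N | stage 2] = (11+14)/2 = 25/2.
E[N] = (1/4)·(9) + (3/4)·(25/2) = 93/8.

93/8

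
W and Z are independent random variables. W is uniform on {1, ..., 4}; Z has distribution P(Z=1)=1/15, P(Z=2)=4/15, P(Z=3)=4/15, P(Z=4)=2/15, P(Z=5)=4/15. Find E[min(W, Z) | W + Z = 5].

19/11

P(W + Z = 5) = 11/60.
Summing min(W,Z)·P(x,y) over outcomes with W + Z = 5 gives 19/60.
E[min(W, Z) | W + Z = 5] = (19/60) / (11/60) = 19/11.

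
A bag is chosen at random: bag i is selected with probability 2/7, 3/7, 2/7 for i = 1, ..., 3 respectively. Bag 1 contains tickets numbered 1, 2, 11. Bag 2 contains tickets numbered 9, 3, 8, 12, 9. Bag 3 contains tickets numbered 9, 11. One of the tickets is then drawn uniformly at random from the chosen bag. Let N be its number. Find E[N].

809/105

E[N | bag 1] = (1+2+11)/3 = 14/3.
E[N | bag 2] = (9+3+8+12+9)/5 = 41/5.
E[N | bag 3] = (9+11)/2 = 10.
By the law of total expectation,
E[N] = (2/7)·(14/3) + (3/7)·(41/5) + (2/7)·(10) = 809/105.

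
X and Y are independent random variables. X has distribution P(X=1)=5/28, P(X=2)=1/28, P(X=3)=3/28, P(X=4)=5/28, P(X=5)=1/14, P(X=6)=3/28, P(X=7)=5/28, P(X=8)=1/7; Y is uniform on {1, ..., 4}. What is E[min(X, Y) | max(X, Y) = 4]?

P(max(X, Y) = 4) = 29/112.
Summing min(X,Y)·P(x,y) over outcomes with max(X, Y) = 4 gives 33/56.
E[min(X, Y) | max(X, Y) = 4] = (33/56) / (29/112) = 66/29.

66/29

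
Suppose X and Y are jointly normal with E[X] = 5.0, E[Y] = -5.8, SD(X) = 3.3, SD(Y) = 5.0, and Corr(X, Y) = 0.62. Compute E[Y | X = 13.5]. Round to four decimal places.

2.1848

E[Y | X=x] = μ_Y + ρ(σ_Y/σ_X)(x − μ_X) for jointly normal variables.
E[Y | X=13.5] = -5.8 + (0.62)·(5.0/3.3)·(13.5 − (5.0)) = -5.8 + (0.93939)·(8.5) = 2.1848.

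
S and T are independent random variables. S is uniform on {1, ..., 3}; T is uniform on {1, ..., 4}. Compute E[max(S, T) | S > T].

8/3

Outcomes with S > T: (2,1), (3,1), (3,2), each with probability 1/12.
E[max(S, T) | S > T] = (2 + 3 + 3) / 3 = 8/3.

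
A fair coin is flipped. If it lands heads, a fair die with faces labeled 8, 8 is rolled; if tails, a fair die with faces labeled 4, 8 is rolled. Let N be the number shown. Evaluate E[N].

7

E[N | heads] = (8+8)/2 = 8.
E[N | tails] = (4+8)/2 = 6.
By the law of total expectation,
E[N] = (1/2)·(8) + (1/2)·(6) = 7.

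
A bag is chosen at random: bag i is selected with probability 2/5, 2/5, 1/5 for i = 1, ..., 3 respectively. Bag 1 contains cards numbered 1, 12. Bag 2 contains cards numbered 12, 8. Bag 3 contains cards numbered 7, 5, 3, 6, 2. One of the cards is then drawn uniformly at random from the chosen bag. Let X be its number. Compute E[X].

E[X | bag 1] = (1+12)/2 = 13/2.
E[X | bag 2] = (12+8)/2 = 10.
E[X | bag 3] = (7+5+3+6+2)/5 = 23/5.
By the law of total expectation,
E[X] = (2/5)·(13/2) + (2/5)·(10) + (1/5)·(23/5) = 188/25.

188/25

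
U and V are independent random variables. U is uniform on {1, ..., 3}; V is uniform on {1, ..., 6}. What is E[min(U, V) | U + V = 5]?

5/3

Outcomes with U + V = 5: (1,4), (2,3), (3,2), each with probability 1/18.
E[min(U, V) | U + V = 5] = (1 + 2 + 2) / 3 = 5/3.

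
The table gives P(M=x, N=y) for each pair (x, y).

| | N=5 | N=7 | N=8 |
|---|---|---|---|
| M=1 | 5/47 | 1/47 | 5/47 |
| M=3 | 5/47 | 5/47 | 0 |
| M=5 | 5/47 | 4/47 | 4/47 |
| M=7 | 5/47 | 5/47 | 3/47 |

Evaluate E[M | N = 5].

4

P(N = 5) = 20/47.
Summing M·P(M=x,N=y) over the conditioning event gives 80/47.
E[M | N = 5] = (80/47) / (20/47) = 4.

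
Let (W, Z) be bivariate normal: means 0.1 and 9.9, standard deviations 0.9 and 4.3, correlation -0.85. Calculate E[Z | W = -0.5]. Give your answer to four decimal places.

12.3367

The regression of Z on W has slope ρ·σ_Z/σ_W and passes through (μ_W, μ_Z).
E[Z | W=-0.5] = 9.9 + (-0.85)·(4.3/0.9)·(-0.5 − (0.1)) = 9.9 + (-4.0611)·(-0.6) = 12.3367.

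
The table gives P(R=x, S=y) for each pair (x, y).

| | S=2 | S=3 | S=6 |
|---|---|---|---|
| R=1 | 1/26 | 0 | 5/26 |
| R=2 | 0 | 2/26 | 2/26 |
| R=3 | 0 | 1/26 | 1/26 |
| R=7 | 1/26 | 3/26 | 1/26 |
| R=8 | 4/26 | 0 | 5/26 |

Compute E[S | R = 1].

16/3

P(R = 1) = 3/13.
Summing S·P(R=x,S=y) over the conditioning event gives 16/13.
E[S | R = 1] = (16/13) / (3/13) = 16/3.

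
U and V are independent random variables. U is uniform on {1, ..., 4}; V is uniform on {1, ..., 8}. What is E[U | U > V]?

10/3

Outcomes with U > V: (2,1), (3,1), (3,2), (4,1), (4,2), (4,3), each with probability 1/32.
E[U | U > V] = (2 + 3 + 3 + 4 + 4 + 4) / 6 = 10/3.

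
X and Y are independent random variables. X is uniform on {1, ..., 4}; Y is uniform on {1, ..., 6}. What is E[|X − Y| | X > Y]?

Outcomes with X > Y: (2,1), (3,1), (3,2), (4,1), (4,2), (4,3), each with probability 1/24.
E[|X − Y| | X > Y] = (1 + 2 + 1 + 3 + 2 + 1) / 6 = 5/3.

5/3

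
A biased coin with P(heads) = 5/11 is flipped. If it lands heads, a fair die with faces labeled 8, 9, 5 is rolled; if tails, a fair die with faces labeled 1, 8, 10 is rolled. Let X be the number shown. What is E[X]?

224/33

E[X | heads] = (8+9+5)/3 = 22/3.
E[X | tails] = (1+8+10)/3 = 19/3.
E[X] = (5/11)·(22/3) + (6/11)·(19/3) = 224/33.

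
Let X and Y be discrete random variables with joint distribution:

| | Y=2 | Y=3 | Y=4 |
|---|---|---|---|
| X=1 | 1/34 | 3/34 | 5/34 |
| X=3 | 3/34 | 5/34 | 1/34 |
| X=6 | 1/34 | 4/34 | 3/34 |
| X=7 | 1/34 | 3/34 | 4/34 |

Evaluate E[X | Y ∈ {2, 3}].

P(Y ∈ {2, 3}) = 21/34.
Σ X·P over the event = 1·(1/34) + 1·(3/34) + 3·(3/34) + 3·(5/34) + 6·(1/34) + 6·(4/34) + 7·(1/34) + 7·(3/34) = 43/17.
E[X | Y ∈ {2, 3}] = (43/17) / (21/34) = 86/21.

86/21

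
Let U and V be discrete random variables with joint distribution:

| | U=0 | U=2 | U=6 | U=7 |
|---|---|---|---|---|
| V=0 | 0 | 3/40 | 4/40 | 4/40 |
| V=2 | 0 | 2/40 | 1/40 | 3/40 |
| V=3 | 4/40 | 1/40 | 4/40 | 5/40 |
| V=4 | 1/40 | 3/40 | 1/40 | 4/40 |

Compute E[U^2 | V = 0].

32

P(V = 0) = 11/40.
Σ U^2·P over the event = 4·(3/40) + 36·(4/40) + 49·(4/40) = 44/5.
E[U^2 | V = 0] = (44/5) / (11/40) = 32.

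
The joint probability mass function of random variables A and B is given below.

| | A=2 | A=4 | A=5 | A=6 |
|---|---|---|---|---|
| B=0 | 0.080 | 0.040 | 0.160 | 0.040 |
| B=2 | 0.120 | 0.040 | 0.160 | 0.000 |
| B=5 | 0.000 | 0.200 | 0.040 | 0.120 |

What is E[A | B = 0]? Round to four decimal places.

4.2500

P(B = 0) = 0.320.
Σ A·P over the event = 2·(0.080) + 4·(0.040) + 5·(0.160) + 6·(0.040) = 1.360.
E[A | B = 0] = (1.360) / (0.320) = 4.2500.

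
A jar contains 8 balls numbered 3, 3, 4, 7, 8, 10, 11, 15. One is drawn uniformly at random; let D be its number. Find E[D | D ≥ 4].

55/6

P(D ≥ 4) = 3/4.
Σ over the event: 4·1/8 + 7·1/8 + 8·1/8 + 10·1/8 + 11·1/8 + 15·1/8 = 55/8.
E[D | D ≥ 4] = (55/8) / (3/4) = 55/6.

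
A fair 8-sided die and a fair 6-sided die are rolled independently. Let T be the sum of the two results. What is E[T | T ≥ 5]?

26/3

P(T ≥ 5) = 7/8.
E[T | T ≥ 5] = (91/12) / (7/8) = 26/3.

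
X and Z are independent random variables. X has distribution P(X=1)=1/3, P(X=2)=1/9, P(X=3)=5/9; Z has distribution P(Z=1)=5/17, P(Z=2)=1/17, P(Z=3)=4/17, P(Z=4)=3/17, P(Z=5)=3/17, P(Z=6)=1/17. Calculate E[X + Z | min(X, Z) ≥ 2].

27/4

P(min(X, Z) ≥ 2) = 8/17.
Summing (X+Z)·P(x,y) over outcomes with min(X, Z) ≥ 2 gives 54/17.
E[X + Z | min(X, Z) ≥ 2] = (54/17) / (8/17) = 27/4.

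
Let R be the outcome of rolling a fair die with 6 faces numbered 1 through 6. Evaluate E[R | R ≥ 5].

Given R ≥ 5, R is equally likely to be any of {5, 6}.
E[R | R ≥ 5] = (5 + 6) / 2 = 11/2.

11/2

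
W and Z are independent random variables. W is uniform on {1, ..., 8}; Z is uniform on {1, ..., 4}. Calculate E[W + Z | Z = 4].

P(Z = 4) = 1/4.
Summing (W+Z)·P(x,y) over outcomes with Z = 4 gives 17/8.
E[W + Z | Z = 4] = (17/8) / (1/4) = 17/2.

17/2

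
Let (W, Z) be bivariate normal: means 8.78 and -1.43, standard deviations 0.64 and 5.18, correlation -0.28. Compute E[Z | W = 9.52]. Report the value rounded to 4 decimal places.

The regression of Z on W has slope ρ·σ_Z/σ_W and passes through (μ_W, μ_Z).
E[Z | W=9.52] = -1.43 + (-0.28)·(5.18/0.64)·(9.52 − (8.78)) = -1.43 + (-2.2662)·(0.74) = -3.1070.

-3.1070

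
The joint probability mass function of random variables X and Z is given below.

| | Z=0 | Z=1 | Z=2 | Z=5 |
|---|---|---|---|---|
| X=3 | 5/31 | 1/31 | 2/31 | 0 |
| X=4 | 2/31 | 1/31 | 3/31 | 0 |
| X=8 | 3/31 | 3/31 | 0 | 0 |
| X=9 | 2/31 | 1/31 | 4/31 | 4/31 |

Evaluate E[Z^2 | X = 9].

117/11

P(X = 9) = 11/31.
Σ Z^2·P over the event = 0·(2/31) + 1·(1/31) + 4·(4/31) + 25·(4/31) = 117/31.
E[Z^2 | X = 9] = (117/31) / (11/31) = 117/11.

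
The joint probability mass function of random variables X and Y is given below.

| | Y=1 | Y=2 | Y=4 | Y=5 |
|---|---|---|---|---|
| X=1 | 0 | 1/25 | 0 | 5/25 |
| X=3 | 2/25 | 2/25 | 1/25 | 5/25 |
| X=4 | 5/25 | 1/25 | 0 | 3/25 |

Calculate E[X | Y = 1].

P(Y = 1) = 7/25.
Summing X·P(X=x,Y=y) over the conditioning event gives 26/25.
E[X | Y = 1] = (26/25) / (7/25) = 26/7.

26/7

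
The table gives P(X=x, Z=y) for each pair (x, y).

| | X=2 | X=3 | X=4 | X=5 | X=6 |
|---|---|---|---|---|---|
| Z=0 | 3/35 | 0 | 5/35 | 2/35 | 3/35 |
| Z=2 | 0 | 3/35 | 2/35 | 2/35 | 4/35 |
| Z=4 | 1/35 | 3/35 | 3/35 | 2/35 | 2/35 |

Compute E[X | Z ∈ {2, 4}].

P(Z ∈ {2, 4}) = 22/35.
Summing X·P(X=x,Z=y) over the conditioning event gives 96/35.
E[X | Z ∈ {2, 4}] = (96/35) / (22/35) = 48/11.

48/11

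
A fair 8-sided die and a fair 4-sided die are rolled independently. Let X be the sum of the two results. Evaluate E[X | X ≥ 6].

P(X ≥ 6) = 11/16.
Σ over the event: 6·1/8 + 7·1/8 + 8·1/8 + 9·1/8 + 10·3/32 + 11·1/16 + 12·1/32 = 23/4.
E[X | X ≥ 6] = (23/4) / (11/16) = 92/11.

92/11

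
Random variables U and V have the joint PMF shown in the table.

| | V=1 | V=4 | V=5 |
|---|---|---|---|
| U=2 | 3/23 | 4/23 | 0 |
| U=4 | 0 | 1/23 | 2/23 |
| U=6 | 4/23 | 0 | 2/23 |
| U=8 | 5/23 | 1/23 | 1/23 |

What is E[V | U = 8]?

2

P(U = 8) = 7/23.
Summing V·P(U=x,V=y) over the conditioning event gives 14/23.
E[V | U = 8] = (14/23) / (7/23) = 2.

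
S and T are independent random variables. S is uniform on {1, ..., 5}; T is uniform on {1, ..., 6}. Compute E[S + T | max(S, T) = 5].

P(max(S, T) = 5) = 3/10.
Summing (S+T)·P(x,y) over outcomes with max(S, T) = 5 gives 7/3.
E[S + T | max(S, T) = 5] = (7/3) / (3/10) = 70/9.

70/9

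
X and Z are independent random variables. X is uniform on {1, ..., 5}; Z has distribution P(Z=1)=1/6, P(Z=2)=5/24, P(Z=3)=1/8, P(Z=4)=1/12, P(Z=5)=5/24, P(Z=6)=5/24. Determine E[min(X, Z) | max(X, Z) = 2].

19/14

P(max(X, Z) = 2) = 7/60.
Summing min(X,Z)·P(x,y) over outcomes with max(X, Z) = 2 gives 19/120.
E[min(X, Z) | max(X, Z) = 2] = (19/120) / (7/60) = 19/14.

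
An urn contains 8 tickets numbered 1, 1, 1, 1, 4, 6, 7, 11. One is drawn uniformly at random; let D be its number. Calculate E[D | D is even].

5

P(D is even) = 1/4.
Σ over the event: 4·1/8 + 6·1/8 = 5/4.
E[D | D is even] = (5/4) / (1/4) = 5.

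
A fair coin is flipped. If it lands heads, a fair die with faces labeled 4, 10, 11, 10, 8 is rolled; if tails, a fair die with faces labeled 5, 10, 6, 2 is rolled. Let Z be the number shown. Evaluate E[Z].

287/40

E[Z | heads] = (4+10+11+10+8)/5 = 43/5.
E[Z | tails] = (5+10+6+2)/4 = 23/4.
E[Z] = (1/2)·(43/5) + (1/2)·(23/4) = 287/40.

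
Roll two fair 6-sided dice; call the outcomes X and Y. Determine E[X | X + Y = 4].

Outcomes with X + Y = 4: (1,3), (2,2), (3,1), each with probability 1/36.
E[X | X + Y = 4] = (1 + 2 + 3) / 3 = 2.

2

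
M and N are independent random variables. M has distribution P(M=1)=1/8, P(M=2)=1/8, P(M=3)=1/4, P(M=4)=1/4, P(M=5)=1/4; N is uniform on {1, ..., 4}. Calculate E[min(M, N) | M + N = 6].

P(M + N = 6) = 7/32.
Summing min(M,N)·P(x,y) over outcomes with M + N = 6 gives 7/16.
E[min(M, N) | M + N = 6] = (7/16) / (7/32) = 2.

2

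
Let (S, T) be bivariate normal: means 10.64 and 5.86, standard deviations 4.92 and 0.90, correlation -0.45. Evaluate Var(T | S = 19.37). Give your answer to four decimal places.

0.6460

The conditional variance in a bivariate normal is σ_T²(1 − ρ²), independent of x.
Var(T | S=19.37) = (0.90)²·(1 − (-0.45)²) = 0.81·0.7975 = 0.6460.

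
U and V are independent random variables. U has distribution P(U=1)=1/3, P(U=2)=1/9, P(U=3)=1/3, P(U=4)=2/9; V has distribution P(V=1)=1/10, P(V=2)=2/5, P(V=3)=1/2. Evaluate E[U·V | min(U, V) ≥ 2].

P(min(U, V) ≥ 2) = 3/5.
Summing UV·P(x,y) over outcomes with min(U, V) ≥ 2 gives 437/90.
E[U·V | min(U, V) ≥ 2] = (437/90) / (3/5) = 437/54.

437/54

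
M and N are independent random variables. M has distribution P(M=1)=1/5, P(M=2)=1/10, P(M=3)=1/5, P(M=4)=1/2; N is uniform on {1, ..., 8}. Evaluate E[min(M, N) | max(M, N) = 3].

16/9

P(max(M, N) = 3) = 9/80.
Summing min(M,N)·P(x,y) over outcomes with max(M, N) = 3 gives 1/5.
E[min(M, N) | max(M, N) = 3] = (1/5) / (9/80) = 16/9.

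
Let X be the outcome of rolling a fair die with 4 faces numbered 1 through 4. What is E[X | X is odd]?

Given X is odd, X is equally likely to be any of {1, 3}.
E[X | X is odd] = (1 + 3) / 2 = 2.

2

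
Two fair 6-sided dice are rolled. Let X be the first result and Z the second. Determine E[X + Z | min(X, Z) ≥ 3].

P(min(X, Z) ≥ 3) = 4/9.
Summing (X+Z)·P(x,y) over outcomes with min(X, Z) ≥ 3 gives 4.
E[X + Z | min(X, Z) ≥ 3] = (4) / (4/9) = 9.

9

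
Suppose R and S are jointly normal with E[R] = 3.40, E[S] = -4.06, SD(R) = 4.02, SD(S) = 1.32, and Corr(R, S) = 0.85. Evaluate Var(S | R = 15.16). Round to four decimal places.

0.4835

For a bivariate normal, Var(S | R=x) = σ_S²(1 − ρ²).
Var(S | R=15.16) = (1.32)²·(1 − (0.85)²) = 1.7424·0.2775 = 0.4835.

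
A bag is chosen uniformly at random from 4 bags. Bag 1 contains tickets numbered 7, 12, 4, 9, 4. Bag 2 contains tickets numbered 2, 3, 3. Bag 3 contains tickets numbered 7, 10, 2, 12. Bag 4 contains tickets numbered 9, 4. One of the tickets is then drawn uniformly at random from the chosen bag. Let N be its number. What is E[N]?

E[N | bag 1] = (7+12+4+9+4)/5 = 36/5.
E[N | bag 2] = (2+3+3)/3 = 8/3.
E[N | bag 3] = (7+10+2+12)/4 = 31/4.
E[N | bag 4] = (9+4)/2 = 13/2.
By the law of total expectation,
E[N] = (1/4)·(36/5) + (1/4)·(8/3) + (1/4)·(31/4) + (1/4)·(13/2) = 1447/240.

1447/240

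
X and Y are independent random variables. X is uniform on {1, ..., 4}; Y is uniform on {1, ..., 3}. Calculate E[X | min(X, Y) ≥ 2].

Outcomes with min(X, Y) ≥ 2: (2,2), (2,3), (3,2), (3,3), (4,2), (4,3), each with probability 1/12.
E[X | min(X, Y) ≥ 2] = (2 + 2 + 3 + 3 + 4 + 4) / 6 = 3.

3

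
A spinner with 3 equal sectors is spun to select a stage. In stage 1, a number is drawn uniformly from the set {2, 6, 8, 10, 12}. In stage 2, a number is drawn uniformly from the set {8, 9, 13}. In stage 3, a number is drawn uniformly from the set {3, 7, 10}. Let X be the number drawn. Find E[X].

E[X | stage 1] = (2+6+8+10+12)/5 = 38/5.
E[X | stage 2] = (8+9+13)/3 = 10.
E[X | stage 3] = (3+7+10)/3 = 20/3.
By the law of total expectation,
E[X] = (1/3)·(38/5) + (1/3)·(10) + (1/3)·(20/3) = 364/45.

364/45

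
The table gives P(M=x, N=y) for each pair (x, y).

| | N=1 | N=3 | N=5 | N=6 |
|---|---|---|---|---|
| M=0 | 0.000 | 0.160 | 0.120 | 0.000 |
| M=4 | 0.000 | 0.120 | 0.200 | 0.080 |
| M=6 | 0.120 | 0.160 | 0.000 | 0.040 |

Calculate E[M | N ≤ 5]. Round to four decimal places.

P(N ≤ 5) = 0.880.
Σ M·P over the event = 0·(0.160) + 0·(0.120) + 4·(0.120) + 4·(0.200) + 6·(0.120) + 6·(0.160) = 2.960.
E[M | N ≤ 5] = (2.960) / (0.880) = 3.3636.

3.3636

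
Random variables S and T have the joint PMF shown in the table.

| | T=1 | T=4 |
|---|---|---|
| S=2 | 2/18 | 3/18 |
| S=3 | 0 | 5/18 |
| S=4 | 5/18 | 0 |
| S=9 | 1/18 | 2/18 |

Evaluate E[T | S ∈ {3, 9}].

29/8

P(S ∈ {3, 9}) = 4/9.
Σ T·P over the event = 4·(5/18) + 1·(1/18) + 4·(2/18) = 29/18.
E[T | S ∈ {3, 9}] = (29/18) / (4/9) = 29/8.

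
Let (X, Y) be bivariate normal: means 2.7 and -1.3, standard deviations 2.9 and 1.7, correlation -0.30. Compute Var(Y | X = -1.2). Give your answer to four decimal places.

2.6299

Var(Y | X=x) = (1 − ρ²)·σ_Y².
Var(Y | X=-1.2) = (1.7)²·(1 − (-0.30)²) = 2.89·0.91 = 2.6299.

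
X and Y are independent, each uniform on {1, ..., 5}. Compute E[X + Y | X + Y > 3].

P(X + Y > 3) = 22/25.
Summing (X+Y)·P(x,y) over outcomes with X + Y > 3 gives 142/25.
E[X + Y | X + Y > 3] = (142/25) / (22/25) = 71/11.

71/11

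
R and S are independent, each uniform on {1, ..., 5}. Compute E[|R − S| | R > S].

Outcomes with R > S: (2,1), (3,1), (3,2), (4,1), (4,2), (4,3), (5,1), (5,2), (5,3), (5,4), each with probability 1/25.
E[|R − S| | R > S] = (1 + 2 + 1 + 3 + 2 + 1 + 4 + 3 + 2 + 1) / 10 = 2.

2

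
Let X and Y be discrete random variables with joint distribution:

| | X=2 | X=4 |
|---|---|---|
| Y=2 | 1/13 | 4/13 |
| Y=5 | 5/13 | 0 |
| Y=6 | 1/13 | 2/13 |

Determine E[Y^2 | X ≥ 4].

P(X ≥ 4) = 6/13.
Σ Y^2·P over the event = 4·(4/13) + 36·(2/13) = 88/13.
E[Y^2 | X ≥ 4] = (88/13) / (6/13) = 44/3.

44/3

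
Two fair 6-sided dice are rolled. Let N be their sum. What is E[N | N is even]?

P(N is even) = 1/2.
Σ over the event: 2·1/36 + 4·1/12 + 6·5/36 + 8·5/36 + 10·1/12 + 12·1/36 = 7/2.
E[N | N is even] = (7/2) / (1/2) = 7.

7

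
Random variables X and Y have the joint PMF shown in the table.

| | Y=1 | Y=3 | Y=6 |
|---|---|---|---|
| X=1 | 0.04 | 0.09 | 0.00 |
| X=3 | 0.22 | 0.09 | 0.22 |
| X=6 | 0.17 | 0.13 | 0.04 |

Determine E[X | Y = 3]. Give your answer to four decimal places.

P(Y = 3) = 0.31.
Summing X·P(X=x,Y=y) over the conditioning event gives 1.14.
E[X | Y = 3] = (1.14) / (0.31) = 3.6774.

3.6774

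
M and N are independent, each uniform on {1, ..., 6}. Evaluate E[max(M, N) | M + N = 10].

P(M + N = 10) = 1/12.
Summing max(M,N)·P(x,y) over outcomes with M + N = 10 gives 17/36.
E[max(M, N) | M + N = 10] = (17/36) / (1/12) = 17/3.

17/3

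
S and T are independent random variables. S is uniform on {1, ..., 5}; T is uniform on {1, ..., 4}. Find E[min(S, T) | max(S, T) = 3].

9/5

P(max(S, T) = 3) = 1/4.
Summing min(S,T)·P(x,y) over outcomes with max(S, T) = 3 gives 9/20.
E[min(S, T) | max(S, T) = 3] = (9/20) / (1/4) = 9/5.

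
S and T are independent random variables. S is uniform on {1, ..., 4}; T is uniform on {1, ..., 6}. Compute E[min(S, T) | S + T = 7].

Outcomes with S + T = 7: (1,6), (2,5), (3,4), (4,3), each with probability 1/24.
E[min(S, T) | S + T = 7] = (1 + 2 + 3 + 3) / 4 = 9/4.

9/4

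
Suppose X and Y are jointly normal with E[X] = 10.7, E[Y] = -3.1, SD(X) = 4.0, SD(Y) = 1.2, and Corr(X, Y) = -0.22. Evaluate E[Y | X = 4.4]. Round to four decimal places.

-2.6842

For a bivariate normal, E[Y | X=x] = μ_Y + ρ·(σ_Y/σ_X)·(x − μ_X).
E[Y | X=4.4] = -3.1 + (-0.22)·(1.2/4.0)·(4.4 − (10.7)) = -3.1 + (-0.066)·(-6.3) = -2.6842.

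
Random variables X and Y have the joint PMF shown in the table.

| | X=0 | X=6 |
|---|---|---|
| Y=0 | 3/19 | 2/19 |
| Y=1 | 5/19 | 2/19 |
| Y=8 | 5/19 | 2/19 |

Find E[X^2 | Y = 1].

P(Y = 1) = 7/19.
Σ X^2·P over the event = 0·(5/19) + 36·(2/19) = 72/19.
E[X^2 | Y = 1] = (72/19) / (7/19) = 72/7.

72/7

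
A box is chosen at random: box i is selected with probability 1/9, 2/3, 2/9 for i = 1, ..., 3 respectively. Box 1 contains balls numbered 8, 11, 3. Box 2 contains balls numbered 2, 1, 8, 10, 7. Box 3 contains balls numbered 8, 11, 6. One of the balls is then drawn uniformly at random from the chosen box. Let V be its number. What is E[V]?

E[V | box 1] = (8+11+3)/3 = 22/3.
E[V | box 2] = (2+1+8+10+7)/5 = 28/5.
E[V | box 3] = (8+11+6)/3 = 25/3.
E[V] = (1/9)·(22/3) + (2/3)·(28/5) + (2/9)·(25/3) = 32/5.

32/5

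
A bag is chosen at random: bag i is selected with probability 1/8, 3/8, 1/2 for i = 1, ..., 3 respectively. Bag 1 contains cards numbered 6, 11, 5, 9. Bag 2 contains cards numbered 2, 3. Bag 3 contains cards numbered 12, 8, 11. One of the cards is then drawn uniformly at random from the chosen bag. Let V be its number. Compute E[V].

679/96

E[V | bag 1] = (6+11+5+9)/4 = 31/4.
E[V | bag 2] = (2+3)/2 = 5/2.
E[V | bag 3] = (12+8+11)/3 = 31/3.
By the law of total expectation,
E[V] = (1/8)·(31/4) + (3/8)·(5/2) + (1/2)·(31/3) = 679/96.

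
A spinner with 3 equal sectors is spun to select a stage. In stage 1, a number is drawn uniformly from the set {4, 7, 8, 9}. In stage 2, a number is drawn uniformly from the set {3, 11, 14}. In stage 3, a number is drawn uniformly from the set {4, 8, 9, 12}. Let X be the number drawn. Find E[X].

295/36

E[X | stage 1] = (4+7+8+9)/4 = 7.
E[X | stage 2] = (3+11+14)/3 = 28/3.
E[X | stage 3] = (4+8+9+12)/4 = 33/4.
By the law of total expectation,
E[X] = (1/3)·(7) + (1/3)·(28/3) + (1/3)·(33/4) = 295/36.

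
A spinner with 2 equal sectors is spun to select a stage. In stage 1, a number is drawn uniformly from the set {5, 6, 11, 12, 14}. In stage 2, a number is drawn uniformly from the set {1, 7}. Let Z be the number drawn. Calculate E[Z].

34/5

E[Z | stage 1] = (5+6+11+12+14)/5 = 48/5.
E[Z | stage 2] = (1+7)/2 = 4.
By the law of total expectation,
E[Z] = (1/2)·(48/5) + (1/2)·(4) = 34/5.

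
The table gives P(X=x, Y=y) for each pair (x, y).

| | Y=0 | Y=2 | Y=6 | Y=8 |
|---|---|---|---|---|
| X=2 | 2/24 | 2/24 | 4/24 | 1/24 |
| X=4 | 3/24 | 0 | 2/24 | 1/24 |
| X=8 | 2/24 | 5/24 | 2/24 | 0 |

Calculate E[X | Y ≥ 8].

3

P(Y ≥ 8) = 1/12.
Σ X·P over the event = 2·(1/24) + 4·(1/24) = 1/4.
E[X | Y ≥ 8] = (1/4) / (1/12) = 3.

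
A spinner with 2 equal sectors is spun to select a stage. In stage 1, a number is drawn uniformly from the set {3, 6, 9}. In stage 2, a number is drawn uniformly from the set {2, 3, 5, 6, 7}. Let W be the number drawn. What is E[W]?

53/10

E[W | stage 1] = (3+6+9)/3 = 6.
E[W | stage 2] = (2+3+5+6+7)/5 = 23/5.
E[W] = (1/2)·(6) + (1/2)·(23/5) = 53/10.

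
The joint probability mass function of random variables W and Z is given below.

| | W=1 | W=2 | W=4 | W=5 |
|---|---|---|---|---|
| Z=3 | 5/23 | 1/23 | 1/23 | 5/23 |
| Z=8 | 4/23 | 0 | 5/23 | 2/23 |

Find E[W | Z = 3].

P(Z = 3) = 12/23.
Σ W·P over the event = 1·(5/23) + 2·(1/23) + 4·(1/23) + 5·(5/23) = 36/23.
E[W | Z = 3] = (36/23) / (12/23) = 3.

3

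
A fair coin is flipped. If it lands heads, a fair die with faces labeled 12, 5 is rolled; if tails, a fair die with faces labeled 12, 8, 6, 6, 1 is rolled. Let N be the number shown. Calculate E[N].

E[N | heads] = (12+5)/2 = 17/2.
E[N | tails] = (12+8+6+6+1)/5 = 33/5.
By the law of total expectation,
E[N] = (1/2)·(17/2) + (1/2)·(33/5) = 151/20.

151/20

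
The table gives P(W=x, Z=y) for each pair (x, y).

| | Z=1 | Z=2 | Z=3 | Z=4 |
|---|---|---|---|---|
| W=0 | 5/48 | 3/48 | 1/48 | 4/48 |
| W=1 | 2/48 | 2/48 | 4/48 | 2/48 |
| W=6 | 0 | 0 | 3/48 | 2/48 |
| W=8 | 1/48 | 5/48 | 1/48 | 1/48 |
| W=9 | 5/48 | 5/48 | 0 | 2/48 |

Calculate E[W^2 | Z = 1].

471/13

P(Z = 1) = 13/48.
Σ W^2·P over the event = 0·(5/48) + 1·(2/48) + 64·(1/48) + 81·(5/48) = 157/16.
E[W^2 | Z = 1] = (157/16) / (13/48) = 471/13.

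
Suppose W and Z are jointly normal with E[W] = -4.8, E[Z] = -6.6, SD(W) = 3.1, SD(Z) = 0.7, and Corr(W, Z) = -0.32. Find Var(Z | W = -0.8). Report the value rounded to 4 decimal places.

0.4398

For a bivariate normal, Var(Z | W=x) = σ_Z²(1 − ρ²).
Var(Z | W=-0.8) = (0.7)²·(1 − (-0.32)²) = 0.49·0.8976 = 0.4398.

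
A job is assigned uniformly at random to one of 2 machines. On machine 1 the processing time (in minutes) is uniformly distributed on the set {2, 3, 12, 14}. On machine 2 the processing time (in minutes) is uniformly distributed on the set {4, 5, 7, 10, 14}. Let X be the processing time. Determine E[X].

E[X | machine 1] = (2+3+12+14)/4 = 31/4.
E[X | machine 2] = (4+5+7+10+14)/5 = 8.
By the law of total expectation,
E[X] = (1/2)·(31/4) + (1/2)·(8) = 63/8.

63/8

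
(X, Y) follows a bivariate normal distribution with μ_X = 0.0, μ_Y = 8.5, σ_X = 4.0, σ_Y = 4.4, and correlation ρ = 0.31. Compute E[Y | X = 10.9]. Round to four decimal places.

12.2169

E[Y | X=x] = μ_Y + ρ(σ_Y/σ_X)(x − μ_X) for jointly normal variables.
E[Y | X=10.9] = 8.5 + (0.31)·(4.4/4.0)·(10.9 − (0.0)) = 8.5 + (0.341)·(10.9) = 12.2169.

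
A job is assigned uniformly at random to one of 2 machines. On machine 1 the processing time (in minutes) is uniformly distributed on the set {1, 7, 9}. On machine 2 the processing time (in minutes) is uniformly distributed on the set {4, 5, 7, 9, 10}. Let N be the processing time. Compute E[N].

19/3

E[N | machine 1] = (1+7+9)/3 = 17/3.
E[N | machine 2] = (4+5+7+9+10)/5 = 7.
By the law of total expectation,
E[N] = (1/2)·(17/3) + (1/2)·(7) = 19/3.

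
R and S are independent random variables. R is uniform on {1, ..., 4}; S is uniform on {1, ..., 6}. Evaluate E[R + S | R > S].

5

Outcomes with R > S: (2,1), (3,1), (3,2), (4,1), (4,2), (4,3), each with probability 1/24.
E[R + S | R > S] = (3 + 4 + 5 + 5 + 6 + 7) / 6 = 5.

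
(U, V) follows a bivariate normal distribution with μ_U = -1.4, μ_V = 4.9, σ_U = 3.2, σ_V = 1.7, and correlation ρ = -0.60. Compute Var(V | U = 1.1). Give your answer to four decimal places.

1.8496

Var(V | U=x) = (1 − ρ²)·σ_V².
Var(V | U=1.1) = (1.7)²·(1 − (-0.60)²) = 2.89·0.64 = 1.8496.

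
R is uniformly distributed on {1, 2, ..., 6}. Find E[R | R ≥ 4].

Given R ≥ 4, R is equally likely to be any of {4, 5, 6}.
E[R | R ≥ 4] = (4 + 5 + 6) / 3 = 5.

5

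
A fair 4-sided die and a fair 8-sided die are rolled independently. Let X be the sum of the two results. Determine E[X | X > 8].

10

P(X > 8) = 5/16.
Σ over the event: 9·1/8 + 10·3/32 + 11·1/16 + 12·1/32 = 25/8.
E[X | X > 8] = (25/8) / (5/16) = 10.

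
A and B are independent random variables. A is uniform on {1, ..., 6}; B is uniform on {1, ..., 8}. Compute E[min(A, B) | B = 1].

1

Outcomes with B = 1: (1,1), (2,1), (3,1), (4,1), (5,1), (6,1), each with probability 1/48.
E[min(A, B) | B = 1] = (1 + 1 + 1 + 1 + 1 + 1) / 6 = 1.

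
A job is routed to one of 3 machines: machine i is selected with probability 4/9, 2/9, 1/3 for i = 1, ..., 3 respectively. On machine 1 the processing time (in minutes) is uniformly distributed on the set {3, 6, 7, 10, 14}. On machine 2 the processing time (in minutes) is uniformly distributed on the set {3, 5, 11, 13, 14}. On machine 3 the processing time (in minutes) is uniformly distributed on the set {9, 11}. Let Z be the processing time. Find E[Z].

E[Z | machine 1] = (3+6+7+10+14)/5 = 8.
E[Z | machine 2] = (3+5+11+13+14)/5 = 46/5.
E[Z | machine 3] = (9+11)/2 = 10.
E[Z] = (4/9)·(8) + (2/9)·(46/5) + (1/3)·(10) = 134/15.

134/15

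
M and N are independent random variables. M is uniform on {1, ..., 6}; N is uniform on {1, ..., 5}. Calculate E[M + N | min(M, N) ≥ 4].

19/2

Outcomes with min(M, N) ≥ 4: (4,4), (4,5), (5,4), (5,5), (6,4), (6,5), each with probability 1/30.
E[M + N | min(M, N) ≥ 4] = (8 + 9 + 9 + 10 + 10 + 11) / 6 = 19/2.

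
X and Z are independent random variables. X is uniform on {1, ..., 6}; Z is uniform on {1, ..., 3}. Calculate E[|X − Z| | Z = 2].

11/6

Outcomes with Z = 2: (1,2), (2,2), (3,2), (4,2), (5,2), (6,2), each with probability 1/18.
E[|X − Z| | Z = 2] = (1 + 0 + 1 + 2 + 3 + 4) / 6 = 11/6.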